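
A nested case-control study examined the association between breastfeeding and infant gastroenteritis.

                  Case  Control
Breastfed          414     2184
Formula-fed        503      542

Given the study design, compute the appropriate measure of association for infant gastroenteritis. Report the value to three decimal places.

0.204

Cells: a = 414, b = 2184, c = 503, d = 542.
This is a nested case-control study: participants were sampled on outcome status, so risks in the source population cannot be estimated directly — relative risk is not valid here. The odds ratio is the appropriate measure.
OR = (a·d)/(b·c) = (414 × 542) / (2184 × 503) = 224388 / 1098552 = 0.20426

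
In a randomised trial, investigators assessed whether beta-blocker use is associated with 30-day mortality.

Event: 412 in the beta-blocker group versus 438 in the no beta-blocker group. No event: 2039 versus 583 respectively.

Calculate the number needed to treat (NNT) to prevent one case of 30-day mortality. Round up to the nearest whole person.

Risk in treated group = 412/2451 = 0.16809; risk in control = 438/1021 = 0.42899.
Absolute risk reduction = 0.42899 − 0.16809 = 0.26090
NNT = 1 / ARR = 1 / 0.26090 = 3.833 → round up → 4

4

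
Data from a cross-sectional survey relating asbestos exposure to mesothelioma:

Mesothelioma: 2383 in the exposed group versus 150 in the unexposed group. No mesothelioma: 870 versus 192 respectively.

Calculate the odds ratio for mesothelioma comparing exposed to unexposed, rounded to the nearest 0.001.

3.506

From the description: a = 2383, b = 870, c = 150, d = 192.
OR = (a·d)/(b·c) = (2383 × 192) / (870 × 150) = 457536 / 130500 = 3.50602
The odds of mesothelioma are about 3.51 times as high in the exposed group.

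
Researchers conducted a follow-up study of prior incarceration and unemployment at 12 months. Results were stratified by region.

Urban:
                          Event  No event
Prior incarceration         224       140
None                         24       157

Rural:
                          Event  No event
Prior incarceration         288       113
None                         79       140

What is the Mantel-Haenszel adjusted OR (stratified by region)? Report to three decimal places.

OR_MH = Σ(aᵢdᵢ/nᵢ) / Σ(bᵢcᵢ/nᵢ), where nᵢ is the stratum total.
Stratum 1 (Urban): n = 545; a·d/n = 224·157/545 = 64.5284; b·c/n = 140·24/545 = 6.1651
Stratum 2 (Rural): n = 620; a·d/n = 288·140/620 = 65.0323; b·c/n = 113·79/620 = 14.3984
OR_MH = (64.5284 + 65.0323) / (6.1651 + 14.3984) = 129.5607 / 20.5635 = 6.30051

6.301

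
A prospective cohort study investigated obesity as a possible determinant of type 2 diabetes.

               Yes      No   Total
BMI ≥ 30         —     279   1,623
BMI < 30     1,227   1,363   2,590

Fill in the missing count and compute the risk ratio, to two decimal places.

1.75

The missing cell is in the exposed row: 1623 − 279 = 1344.
So a = 1344, b = 279, c = 1227, d = 1363.
RR = [a/(a+b)] / [c/(c+d)] = (1344/1623) / (1227/2590) = 0.82810/0.47375 = 1.74798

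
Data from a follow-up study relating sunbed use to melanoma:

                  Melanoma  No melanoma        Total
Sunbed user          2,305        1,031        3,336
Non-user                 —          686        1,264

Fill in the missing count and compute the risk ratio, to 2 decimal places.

1.51

The missing cell is in the unexposed row: 1264 − 686 = 578.
So a = 2305, b = 1031, c = 578, d = 686.
RR = [a/(a+b)] / [c/(c+d)] = (2305/3336) / (578/1264) = 0.69095/0.45728 = 1.51100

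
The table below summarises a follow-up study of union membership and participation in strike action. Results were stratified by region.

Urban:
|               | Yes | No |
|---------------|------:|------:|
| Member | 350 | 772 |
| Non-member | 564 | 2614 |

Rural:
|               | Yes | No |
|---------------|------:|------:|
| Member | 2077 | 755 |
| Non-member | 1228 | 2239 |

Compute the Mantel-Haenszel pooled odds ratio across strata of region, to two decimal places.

3.83

OR_MH = Σ(aᵢdᵢ/nᵢ) / Σ(bᵢcᵢ/nᵢ), where nᵢ is the stratum total.
Stratum 1 (Urban): n = 4300; a·d/n = 350·2614/4300 = 212.7674; b·c/n = 772·564/4300 = 101.2577
Stratum 2 (Rural): n = 6299; a·d/n = 2077·2239/6299 = 738.2764; b·c/n = 755·1228/6299 = 147.1884
OR_MH = (212.7674 + 738.2764) / (101.2577 + 147.1884) = 951.0438 / 248.4461 = 3.82797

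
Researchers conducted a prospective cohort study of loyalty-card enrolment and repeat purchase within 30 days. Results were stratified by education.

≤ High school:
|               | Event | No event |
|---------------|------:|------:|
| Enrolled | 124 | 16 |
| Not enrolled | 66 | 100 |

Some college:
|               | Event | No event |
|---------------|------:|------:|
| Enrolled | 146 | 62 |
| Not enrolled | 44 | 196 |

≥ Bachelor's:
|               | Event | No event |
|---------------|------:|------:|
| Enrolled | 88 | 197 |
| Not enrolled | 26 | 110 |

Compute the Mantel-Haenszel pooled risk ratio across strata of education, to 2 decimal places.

RR_MH = Σ(aᵢ·n₀ᵢ/nᵢ) / Σ(cᵢ·n₁ᵢ/nᵢ), with n₁ᵢ = aᵢ+bᵢ (exposed), n₀ᵢ = cᵢ+dᵢ (unexposed), nᵢ = n₁ᵢ+n₀ᵢ.
Stratum 1 (≤ High school): n₁ = 140, n₀ = 166, n = 306; a·n₀/n = 124·166/306 = 67.2680; c·n₁/n = 66·140/306 = 30.1961
Stratum 2 (Some college): n₁ = 208, n₀ = 240, n = 448; a·n₀/n = 146·240/448 = 78.2143; c·n₁/n = 44·208/448 = 20.4286
Stratum 3 (≥ Bachelor's): n₁ = 285, n₀ = 136, n = 421; a·n₀/n = 88·136/421 = 28.4276; c·n₁/n = 26·285/421 = 17.6010
RR_MH = (67.2680 + 78.2143 + 28.4276) / (30.1961 + 20.4286 + 17.6010) = 173.9098 / 68.2256 = 2.54904

2.55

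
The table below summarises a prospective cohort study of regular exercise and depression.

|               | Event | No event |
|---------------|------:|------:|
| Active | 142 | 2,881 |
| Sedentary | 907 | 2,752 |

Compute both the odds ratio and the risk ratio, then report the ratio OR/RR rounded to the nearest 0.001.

0.789

Cells: a = 142, b = 2881, c = 907, d = 2752.
OR = (142·2752)/(2881·907) = 390784/2613067 = 0.14955
Risk in exposed = 142/3023 = 0.04697; risk in unexposed = 907/3659 = 0.24788; RR = 0.18950
OR/RR = 0.14955 / 0.18950 = 0.78919
The outcome is not rare, so the OR lies further from 1 than the RR.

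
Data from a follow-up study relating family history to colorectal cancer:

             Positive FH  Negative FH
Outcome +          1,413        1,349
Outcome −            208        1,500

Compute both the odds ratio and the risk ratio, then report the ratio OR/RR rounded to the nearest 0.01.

4.10

Reading the table with exposure as columns: a = 1413 (Positive FH, case), b = 208 (Positive FH, non-case), c = 1349 (Negative FH, case), d = 1500.
OR = (1413·1500)/(208·1349) = 2119500/280592 = 7.55367
Risk in exposed = 1413/1621 = 0.87168; risk in unexposed = 1349/2849 = 0.47350; RR = 1.84094
OR/RR = 7.55367 / 1.84094 = 4.10316
The outcome is not rare, so the OR lies further from 1 than the RR.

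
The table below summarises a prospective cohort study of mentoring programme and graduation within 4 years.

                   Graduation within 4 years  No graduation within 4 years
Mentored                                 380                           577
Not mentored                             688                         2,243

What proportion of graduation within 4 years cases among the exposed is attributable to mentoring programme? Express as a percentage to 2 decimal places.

Cells: a = 380, b = 577, c = 688, d = 2243.
Risk in exposed = 380/957 = 0.39707; risk in unexposed = 688/2931 = 0.23473.
RR = 0.39707/0.23473 = 1.69161
AR% = (RR − 1)/RR × 100 = (1.69161 − 1)/1.69161 × 100 = 40.8846%

40.88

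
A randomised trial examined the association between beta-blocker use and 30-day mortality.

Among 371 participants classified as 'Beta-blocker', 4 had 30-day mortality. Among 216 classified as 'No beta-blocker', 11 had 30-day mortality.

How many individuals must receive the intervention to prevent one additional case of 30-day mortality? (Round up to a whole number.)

Risk in treated group = 4/371 = 0.01078; risk in control = 11/216 = 0.05093.
Absolute risk reduction = 0.05093 − 0.01078 = 0.04014
NNT = 1 / ARR = 1 / 0.04014 = 24.910 → round up → 25

25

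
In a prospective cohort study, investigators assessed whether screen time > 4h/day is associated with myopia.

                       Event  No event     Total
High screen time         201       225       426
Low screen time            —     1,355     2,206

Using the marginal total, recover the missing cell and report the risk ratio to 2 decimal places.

The missing cell is in the unexposed row: 2206 − 1355 = 851.
So a = 201, b = 225, c = 851, d = 1355.
RR = [a/(a+b)] / [c/(c+d)] = (201/426) / (851/2206) = 0.47183/0.38577 = 1.22310

1.22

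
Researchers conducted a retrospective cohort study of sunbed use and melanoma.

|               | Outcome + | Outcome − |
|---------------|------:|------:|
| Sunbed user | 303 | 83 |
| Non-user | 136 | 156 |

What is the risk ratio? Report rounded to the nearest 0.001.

Cells: a = 303, b = 83, c = 136, d = 156.
Risk in exposed = 303/386 = 0.78497; risk in unexposed = 136/292 = 0.46575.
RR = 0.78497 / 0.46575 = 1.68539
The risk among the exposed is 1.69 times that among the unexposed.

1.685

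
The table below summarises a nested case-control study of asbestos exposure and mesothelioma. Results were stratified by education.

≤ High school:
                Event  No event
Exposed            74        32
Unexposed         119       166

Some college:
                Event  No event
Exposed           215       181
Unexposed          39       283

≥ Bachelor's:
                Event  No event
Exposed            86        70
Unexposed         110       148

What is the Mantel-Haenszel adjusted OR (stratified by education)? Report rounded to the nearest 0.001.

OR_MH = Σ(aᵢdᵢ/nᵢ) / Σ(bᵢcᵢ/nᵢ), where nᵢ is the stratum total.
Stratum 1 (≤ High school): n = 391; a·d/n = 74·166/391 = 31.4169; b·c/n = 32·119/391 = 9.7391
Stratum 2 (Some college): n = 718; a·d/n = 215·283/718 = 84.7423; b·c/n = 181·39/718 = 9.8315
Stratum 3 (≥ Bachelor's): n = 414; a·d/n = 86·148/414 = 30.7440; b·c/n = 70·110/414 = 18.5990
OR_MH = (31.4169 + 84.7423 + 30.7440) / (9.7391 + 9.8315 + 18.5990) = 146.9032 / 38.1696 = 3.84869

3.849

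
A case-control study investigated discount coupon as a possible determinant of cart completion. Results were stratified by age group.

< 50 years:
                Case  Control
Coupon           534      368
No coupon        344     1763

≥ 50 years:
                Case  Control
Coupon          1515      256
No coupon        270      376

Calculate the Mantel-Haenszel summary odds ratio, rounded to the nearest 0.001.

OR_MH = Σ(aᵢdᵢ/nᵢ) / Σ(bᵢcᵢ/nᵢ), where nᵢ is the stratum total.
Stratum 1 (< 50 years): n = 3009; a·d/n = 534·1763/3009 = 312.8754; b·c/n = 368·344/3009 = 42.0711
Stratum 2 (≥ 50 years): n = 2417; a·d/n = 1515·376/2417 = 235.6806; b·c/n = 256·270/2417 = 28.5974
OR_MH = (312.8754 + 235.6806) / (42.0711 + 28.5974) = 548.5560 / 70.6686 = 7.76238

7.762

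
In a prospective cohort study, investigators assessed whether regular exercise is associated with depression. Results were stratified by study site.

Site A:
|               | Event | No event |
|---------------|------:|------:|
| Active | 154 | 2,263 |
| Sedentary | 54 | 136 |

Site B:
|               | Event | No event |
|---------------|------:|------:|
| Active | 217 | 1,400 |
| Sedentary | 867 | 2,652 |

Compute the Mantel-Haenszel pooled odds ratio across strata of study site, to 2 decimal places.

OR_MH = Σ(aᵢdᵢ/nᵢ) / Σ(bᵢcᵢ/nᵢ), where nᵢ is the stratum total.
Stratum 1 (Site A): n = 2607; a·d/n = 154·136/2607 = 8.0338; b·c/n = 2263·54/2607 = 46.8746
Stratum 2 (Site B): n = 5136; a·d/n = 217·2652/5136 = 112.0491; b·c/n = 1400·867/5136 = 236.3318
OR_MH = (8.0338 + 112.0491) / (46.8746 + 236.3318) = 120.0828 / 283.2063 = 0.42401

0.42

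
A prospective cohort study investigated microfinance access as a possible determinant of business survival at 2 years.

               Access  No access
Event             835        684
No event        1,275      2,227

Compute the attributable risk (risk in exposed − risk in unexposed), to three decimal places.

0.161

Reading the table with exposure as columns: a = 835 (Access, case), b = 1275 (Access, non-case), c = 684 (No access, case), d = 2227.
Risk in exposed = 835/2110 = 0.395735; risk in unexposed = 684/2911 = 0.234971.
Risk difference = 0.395735 − 0.234971 = 0.160764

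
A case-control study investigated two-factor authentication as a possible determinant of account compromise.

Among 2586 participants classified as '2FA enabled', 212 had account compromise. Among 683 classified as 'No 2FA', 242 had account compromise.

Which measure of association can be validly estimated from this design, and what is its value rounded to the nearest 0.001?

From the description: a = 212, b = 2374, c = 242, d = 441.
This is a case-control study: participants were sampled on outcome status, so risks in the source population cannot be estimated directly — relative risk is not valid here. The odds ratio is the appropriate measure.
OR = (a·d)/(b·c) = (212 × 441) / (2374 × 242) = 93492 / 574508 = 0.16273

0.163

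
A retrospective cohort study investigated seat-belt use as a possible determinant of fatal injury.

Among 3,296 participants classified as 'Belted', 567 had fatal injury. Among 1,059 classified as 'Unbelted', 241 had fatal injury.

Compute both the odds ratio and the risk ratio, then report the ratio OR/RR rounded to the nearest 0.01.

From the description: a = 567, b = 2729, c = 241, d = 818.
OR = (567·818)/(2729·241) = 463806/657689 = 0.70521
Risk in exposed = 567/3296 = 0.17203; risk in unexposed = 241/1059 = 0.22757; RR = 0.75592
OR/RR = 0.70521 / 0.75592 = 0.93291
The outcome is not rare, so the OR lies further from 1 than the RR.

0.93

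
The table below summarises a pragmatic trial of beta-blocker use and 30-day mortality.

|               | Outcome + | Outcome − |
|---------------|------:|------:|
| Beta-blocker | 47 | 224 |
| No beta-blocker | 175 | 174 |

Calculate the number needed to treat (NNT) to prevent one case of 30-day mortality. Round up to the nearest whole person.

Risk in treated group = 47/271 = 0.17343; risk in control = 175/349 = 0.50143.
Absolute risk reduction = 0.50143 − 0.17343 = 0.32800
NNT = 1 / ARR = 1 / 0.32800 = 3.049 → round up → 4

4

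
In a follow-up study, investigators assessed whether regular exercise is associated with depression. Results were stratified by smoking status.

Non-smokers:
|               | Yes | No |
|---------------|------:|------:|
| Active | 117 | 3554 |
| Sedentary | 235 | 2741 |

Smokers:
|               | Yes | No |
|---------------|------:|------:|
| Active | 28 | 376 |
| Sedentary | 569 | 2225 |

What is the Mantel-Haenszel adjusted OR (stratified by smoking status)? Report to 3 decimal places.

0.352

OR_MH = Σ(aᵢdᵢ/nᵢ) / Σ(bᵢcᵢ/nᵢ), where nᵢ is the stratum total.
Stratum 1 (Non-smokers): n = 6647; a·d/n = 117·2741/6647 = 48.2469; b·c/n = 3554·235/6647 = 125.6492
Stratum 2 (Smokers): n = 3198; a·d/n = 28·2225/3198 = 19.4809; b·c/n = 376·569/3198 = 66.8993
OR_MH = (48.2469 + 19.4809) / (125.6492 + 66.8993) = 67.7278 / 192.5485 = 0.35174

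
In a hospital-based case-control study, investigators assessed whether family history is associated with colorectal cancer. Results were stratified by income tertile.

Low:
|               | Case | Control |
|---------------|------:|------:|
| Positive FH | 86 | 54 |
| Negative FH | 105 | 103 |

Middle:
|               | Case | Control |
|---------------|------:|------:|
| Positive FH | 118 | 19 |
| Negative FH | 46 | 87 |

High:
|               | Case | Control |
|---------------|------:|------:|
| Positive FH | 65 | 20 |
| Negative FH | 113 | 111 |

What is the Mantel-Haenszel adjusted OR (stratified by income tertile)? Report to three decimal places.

OR_MH = Σ(aᵢdᵢ/nᵢ) / Σ(bᵢcᵢ/nᵢ), where nᵢ is the stratum total.
Stratum 1 (Low): n = 348; a·d/n = 86·103/348 = 25.4540; b·c/n = 54·105/348 = 16.2931
Stratum 2 (Middle): n = 270; a·d/n = 118·87/270 = 38.0222; b·c/n = 19·46/270 = 3.2370
Stratum 3 (High): n = 309; a·d/n = 65·111/309 = 23.3495; b·c/n = 20·113/309 = 7.3139
OR_MH = (25.4540 + 38.0222 + 23.3495) / (16.2931 + 3.2370 + 7.3139) = 86.8258 / 26.8441 = 3.23445

3.234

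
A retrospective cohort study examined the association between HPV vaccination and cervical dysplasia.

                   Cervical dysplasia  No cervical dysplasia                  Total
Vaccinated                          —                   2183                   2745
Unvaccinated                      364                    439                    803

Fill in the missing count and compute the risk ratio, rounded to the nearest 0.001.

0.452

The missing cell is in the exposed row: 2745 − 2183 = 562.
So a = 562, b = 2183, c = 364, d = 439.
RR = [a/(a+b)] / [c/(c+d)] = (562/2745) / (364/803) = 0.20474/0.45330 = 0.45166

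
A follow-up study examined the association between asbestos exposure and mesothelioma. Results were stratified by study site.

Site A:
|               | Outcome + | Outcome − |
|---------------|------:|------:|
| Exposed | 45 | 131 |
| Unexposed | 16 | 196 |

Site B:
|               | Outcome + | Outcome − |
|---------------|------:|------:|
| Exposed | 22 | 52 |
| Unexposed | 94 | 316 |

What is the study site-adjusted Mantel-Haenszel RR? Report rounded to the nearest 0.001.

1.998

RR_MH = Σ(aᵢ·n₀ᵢ/nᵢ) / Σ(cᵢ·n₁ᵢ/nᵢ), with n₁ᵢ = aᵢ+bᵢ (exposed), n₀ᵢ = cᵢ+dᵢ (unexposed), nᵢ = n₁ᵢ+n₀ᵢ.
Stratum 1 (Site A): n₁ = 176, n₀ = 212, n = 388; a·n₀/n = 45·212/388 = 24.5876; c·n₁/n = 16·176/388 = 7.2577
Stratum 2 (Site B): n₁ = 74, n₀ = 410, n = 484; a·n₀/n = 22·410/484 = 18.6364; c·n₁/n = 94·74/484 = 14.3719
RR_MH = (24.5876 + 18.6364) / (7.2577 + 14.3719) = 43.2240 / 21.6296 = 1.99837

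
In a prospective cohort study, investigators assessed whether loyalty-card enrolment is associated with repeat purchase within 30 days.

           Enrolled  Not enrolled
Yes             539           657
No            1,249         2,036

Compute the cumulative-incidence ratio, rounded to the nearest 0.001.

1.236

Reading the table with exposure as columns: a = 539 (Enrolled, case), b = 1249 (Enrolled, non-case), c = 657 (Not enrolled, case), d = 2036.
Risk in exposed = 539/1788 = 0.30145; risk in unexposed = 657/2693 = 0.24397.
RR = 0.30145 / 0.24397 = 1.23564
The risk among the exposed is 1.24 times that among the unexposed.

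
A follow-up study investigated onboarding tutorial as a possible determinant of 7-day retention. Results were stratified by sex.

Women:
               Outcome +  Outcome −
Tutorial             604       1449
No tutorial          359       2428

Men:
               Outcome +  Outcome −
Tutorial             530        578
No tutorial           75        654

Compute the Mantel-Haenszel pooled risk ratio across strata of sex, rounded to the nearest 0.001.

RR_MH = Σ(aᵢ·n₀ᵢ/nᵢ) / Σ(cᵢ·n₁ᵢ/nᵢ), with n₁ᵢ = aᵢ+bᵢ (exposed), n₀ᵢ = cᵢ+dᵢ (unexposed), nᵢ = n₁ᵢ+n₀ᵢ.
Stratum 1 (Women): n₁ = 2053, n₀ = 2787, n = 4840; a·n₀/n = 604·2787/4840 = 347.7992; c·n₁/n = 359·2053/4840 = 152.2783
Stratum 2 (Men): n₁ = 1108, n₀ = 729, n = 1837; a·n₀/n = 530·729/1837 = 210.3266; c·n₁/n = 75·1108/1837 = 45.2368
RR_MH = (347.7992 + 210.3266) / (152.2783 + 45.2368) = 558.1258 / 197.5151 = 2.82574

2.826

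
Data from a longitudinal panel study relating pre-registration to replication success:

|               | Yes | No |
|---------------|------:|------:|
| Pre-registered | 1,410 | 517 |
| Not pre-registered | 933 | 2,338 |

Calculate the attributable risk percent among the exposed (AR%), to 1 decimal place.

Cells: a = 1410, b = 517, c = 933, d = 2338.
Risk in exposed = 1410/1927 = 0.73171; risk in unexposed = 933/3271 = 0.28523.
RR = 0.73171/0.28523 = 2.56529
AR% = (RR − 1)/RR × 100 = (2.56529 − 1)/2.56529 × 100 = 61.0180%

61.0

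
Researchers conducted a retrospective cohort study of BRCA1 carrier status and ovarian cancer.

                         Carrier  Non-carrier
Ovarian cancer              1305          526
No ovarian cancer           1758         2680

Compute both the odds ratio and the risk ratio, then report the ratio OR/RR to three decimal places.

Reading the table with exposure as columns: a = 1305 (Carrier, case), b = 1758 (Carrier, non-case), c = 526 (Non-carrier, case), d = 2680.
OR = (1305·2680)/(1758·526) = 3497400/924708 = 3.78217
Risk in exposed = 1305/3063 = 0.42605; risk in unexposed = 526/3206 = 0.16407; RR = 2.59682
OR/RR = 3.78217 / 2.59682 = 1.45646
The outcome is not rare, so the OR lies further from 1 than the RR.

1.456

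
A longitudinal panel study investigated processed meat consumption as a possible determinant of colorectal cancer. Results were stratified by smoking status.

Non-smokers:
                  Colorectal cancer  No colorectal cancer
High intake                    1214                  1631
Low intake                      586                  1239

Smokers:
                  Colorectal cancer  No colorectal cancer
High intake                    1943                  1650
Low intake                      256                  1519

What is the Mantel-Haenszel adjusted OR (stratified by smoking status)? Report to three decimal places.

OR_MH = Σ(aᵢdᵢ/nᵢ) / Σ(bᵢcᵢ/nᵢ), where nᵢ is the stratum total.
Stratum 1 (Non-smokers): n = 4670; a·d/n = 1214·1239/4670 = 322.0869; b·c/n = 1631·586/4670 = 204.6608
Stratum 2 (Smokers): n = 5368; a·d/n = 1943·1519/5368 = 549.8169; b·c/n = 1650·256/5368 = 78.6885
OR_MH = (322.0869 + 549.8169) / (204.6608 + 78.6885) = 871.9038 / 283.3493 = 3.07713

3.077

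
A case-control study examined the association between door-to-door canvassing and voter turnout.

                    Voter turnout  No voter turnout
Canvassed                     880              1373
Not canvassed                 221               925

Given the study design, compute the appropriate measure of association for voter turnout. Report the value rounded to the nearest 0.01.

2.68

Cells: a = 880, b = 1373, c = 221, d = 925.
This is a case-control study: participants were sampled on outcome status, so risks in the source population cannot be estimated directly — relative risk is not valid here. The odds ratio is the appropriate measure.
OR = (a·d)/(b·c) = (880 × 925) / (1373 × 221) = 814000 / 303433 = 2.68264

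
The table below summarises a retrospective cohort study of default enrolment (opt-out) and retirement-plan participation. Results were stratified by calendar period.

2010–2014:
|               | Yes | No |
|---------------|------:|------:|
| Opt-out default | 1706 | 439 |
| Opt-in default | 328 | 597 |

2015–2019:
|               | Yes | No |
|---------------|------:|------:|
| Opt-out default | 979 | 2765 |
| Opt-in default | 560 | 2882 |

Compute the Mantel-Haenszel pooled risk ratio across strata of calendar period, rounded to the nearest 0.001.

RR_MH = Σ(aᵢ·n₀ᵢ/nᵢ) / Σ(cᵢ·n₁ᵢ/nᵢ), with n₁ᵢ = aᵢ+bᵢ (exposed), n₀ᵢ = cᵢ+dᵢ (unexposed), nᵢ = n₁ᵢ+n₀ᵢ.
Stratum 1 (2010–2014): n₁ = 2145, n₀ = 925, n = 3070; a·n₀/n = 1706·925/3070 = 514.0228; c·n₁/n = 328·2145/3070 = 229.1726
Stratum 2 (2015–2019): n₁ = 3744, n₀ = 3442, n = 7186; a·n₀/n = 979·3442/7186 = 468.9282; c·n₁/n = 560·3744/7186 = 291.7673
RR_MH = (514.0228 + 468.9282) / (229.1726 + 291.7673) = 982.9510 / 520.9400 = 1.88688

1.887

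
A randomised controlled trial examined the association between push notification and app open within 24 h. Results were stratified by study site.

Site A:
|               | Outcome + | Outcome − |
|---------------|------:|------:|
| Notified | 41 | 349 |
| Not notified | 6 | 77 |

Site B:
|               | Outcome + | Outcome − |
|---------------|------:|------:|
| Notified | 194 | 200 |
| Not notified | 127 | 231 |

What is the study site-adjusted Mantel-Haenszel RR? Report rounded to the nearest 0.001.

RR_MH = Σ(aᵢ·n₀ᵢ/nᵢ) / Σ(cᵢ·n₁ᵢ/nᵢ), with n₁ᵢ = aᵢ+bᵢ (exposed), n₀ᵢ = cᵢ+dᵢ (unexposed), nᵢ = n₁ᵢ+n₀ᵢ.
Stratum 1 (Site A): n₁ = 390, n₀ = 83, n = 473; a·n₀/n = 41·83/473 = 7.1945; c·n₁/n = 6·390/473 = 4.9471
Stratum 2 (Site B): n₁ = 394, n₀ = 358, n = 752; a·n₀/n = 194·358/752 = 92.3564; c·n₁/n = 127·394/752 = 66.5399
RR_MH = (7.1945 + 92.3564) / (4.9471 + 66.5399) = 99.5509 / 71.4870 = 1.39257

1.393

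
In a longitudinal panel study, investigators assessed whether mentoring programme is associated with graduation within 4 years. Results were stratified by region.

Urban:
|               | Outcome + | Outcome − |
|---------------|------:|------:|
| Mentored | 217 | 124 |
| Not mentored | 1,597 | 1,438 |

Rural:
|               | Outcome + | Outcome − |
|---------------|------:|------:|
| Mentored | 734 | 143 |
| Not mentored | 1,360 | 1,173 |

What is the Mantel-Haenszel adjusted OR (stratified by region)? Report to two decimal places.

2.98

OR_MH = Σ(aᵢdᵢ/nᵢ) / Σ(bᵢcᵢ/nᵢ), where nᵢ is the stratum total.
Stratum 1 (Urban): n = 3376; a·d/n = 217·1438/3376 = 92.4307; b·c/n = 124·1597/3376 = 58.6576
Stratum 2 (Rural): n = 3410; a·d/n = 734·1173/3410 = 252.4874; b·c/n = 143·1360/3410 = 57.0323
OR_MH = (92.4307 + 252.4874) / (58.6576 + 57.0323) = 344.9181 / 115.6898 = 2.98140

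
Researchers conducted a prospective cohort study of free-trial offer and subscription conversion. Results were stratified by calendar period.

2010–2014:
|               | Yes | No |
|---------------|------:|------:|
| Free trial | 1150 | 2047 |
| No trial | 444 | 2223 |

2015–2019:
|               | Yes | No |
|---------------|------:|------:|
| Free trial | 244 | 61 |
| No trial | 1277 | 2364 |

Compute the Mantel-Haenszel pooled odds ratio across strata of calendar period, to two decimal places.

3.33

OR_MH = Σ(aᵢdᵢ/nᵢ) / Σ(bᵢcᵢ/nᵢ), where nᵢ is the stratum total.
Stratum 1 (2010–2014): n = 5864; a·d/n = 1150·2223/5864 = 435.9567; b·c/n = 2047·444/5864 = 154.9911
Stratum 2 (2015–2019): n = 3946; a·d/n = 244·2364/3946 = 146.1774; b·c/n = 61·1277/3946 = 19.7408
OR_MH = (435.9567 + 146.1774) / (154.9911 + 19.7408) = 582.1341 / 174.7319 = 3.33158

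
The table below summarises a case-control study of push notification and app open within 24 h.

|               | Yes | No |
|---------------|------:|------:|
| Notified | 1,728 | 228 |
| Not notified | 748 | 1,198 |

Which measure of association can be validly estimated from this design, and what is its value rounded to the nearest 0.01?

Cells: a = 1728, b = 228, c = 748, d = 1198.
This is a case-control study: participants were sampled on outcome status, so risks in the source population cannot be estimated directly — relative risk is not valid here. The odds ratio is the appropriate measure.
OR = (a·d)/(b·c) = (1728 × 1198) / (228 × 748) = 2070144 / 170544 = 12.13847

12.14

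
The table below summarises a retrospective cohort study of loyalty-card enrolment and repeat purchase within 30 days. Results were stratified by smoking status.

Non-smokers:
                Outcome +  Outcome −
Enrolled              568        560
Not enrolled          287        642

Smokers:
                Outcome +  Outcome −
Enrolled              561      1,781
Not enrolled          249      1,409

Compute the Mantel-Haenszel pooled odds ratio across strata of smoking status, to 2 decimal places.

OR_MH = Σ(aᵢdᵢ/nᵢ) / Σ(bᵢcᵢ/nᵢ), where nᵢ is the stratum total.
Stratum 1 (Non-smokers): n = 2057; a·d/n = 568·642/2057 = 177.2756; b·c/n = 560·287/2057 = 78.1332
Stratum 2 (Smokers): n = 4000; a·d/n = 561·1409/4000 = 197.6122; b·c/n = 1781·249/4000 = 110.8672
OR_MH = (177.2756 + 197.6122) / (78.1332 + 110.8672) = 374.8879 / 189.0005 = 1.98353

1.98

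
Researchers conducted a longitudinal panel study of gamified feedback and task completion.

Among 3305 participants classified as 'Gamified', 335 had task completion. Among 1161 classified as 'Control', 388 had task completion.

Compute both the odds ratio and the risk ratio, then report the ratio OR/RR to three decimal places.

0.741

From the description: a = 335, b = 2970, c = 388, d = 773.
OR = (335·773)/(2970·388) = 258955/1152360 = 0.22472
Risk in exposed = 335/3305 = 0.10136; risk in unexposed = 388/1161 = 0.33419; RR = 0.30330
OR/RR = 0.22472 / 0.30330 = 0.74090
The outcome is not rare, so the OR lies further from 1 than the RR.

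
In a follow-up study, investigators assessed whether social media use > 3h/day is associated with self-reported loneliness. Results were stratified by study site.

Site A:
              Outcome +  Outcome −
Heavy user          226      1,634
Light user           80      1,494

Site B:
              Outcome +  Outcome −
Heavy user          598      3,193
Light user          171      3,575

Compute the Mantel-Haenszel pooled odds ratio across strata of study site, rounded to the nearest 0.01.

3.46

OR_MH = Σ(aᵢdᵢ/nᵢ) / Σ(bᵢcᵢ/nᵢ), where nᵢ is the stratum total.
Stratum 1 (Site A): n = 3434; a·d/n = 226·1494/3434 = 98.3238; b·c/n = 1634·80/3434 = 38.0664
Stratum 2 (Site B): n = 7537; a·d/n = 598·3575/7537 = 283.6473; b·c/n = 3193·171/7537 = 72.4430
OR_MH = (98.3238 + 283.6473) / (38.0664 + 72.4430) = 381.9712 / 110.5094 = 3.45646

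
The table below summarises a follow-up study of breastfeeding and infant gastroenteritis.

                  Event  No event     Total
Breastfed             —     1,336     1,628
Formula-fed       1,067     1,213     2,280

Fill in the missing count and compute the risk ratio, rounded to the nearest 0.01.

The missing cell is in the exposed row: 1628 − 1336 = 292.
So a = 292, b = 1336, c = 1067, d = 1213.
RR = [a/(a+b)] / [c/(c+d)] = (292/1628) / (1067/2280) = 0.17936/0.46798 = 0.38326

0.38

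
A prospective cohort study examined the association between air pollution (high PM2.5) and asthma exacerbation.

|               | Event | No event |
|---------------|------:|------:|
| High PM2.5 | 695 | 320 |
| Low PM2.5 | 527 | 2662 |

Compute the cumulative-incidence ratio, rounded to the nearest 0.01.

4.14

Cells: a = 695, b = 320, c = 527, d = 2662.
Risk in exposed = 695/1015 = 0.68473; risk in unexposed = 527/3189 = 0.16526.
RR = 0.68473 / 0.16526 = 4.14346
The risk among the exposed is 4.14 times that among the unexposed.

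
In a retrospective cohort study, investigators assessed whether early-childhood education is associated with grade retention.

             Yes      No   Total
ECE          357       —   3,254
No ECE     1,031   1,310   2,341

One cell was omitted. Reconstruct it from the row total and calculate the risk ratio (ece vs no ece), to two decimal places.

The missing cell is in the exposed row: 3254 − 357 = 2897.
So a = 357, b = 2897, c = 1031, d = 1310.
RR = [a/(a+b)] / [c/(c+d)] = (357/3254) / (1031/2341) = 0.10971/0.44041 = 0.24911

0.25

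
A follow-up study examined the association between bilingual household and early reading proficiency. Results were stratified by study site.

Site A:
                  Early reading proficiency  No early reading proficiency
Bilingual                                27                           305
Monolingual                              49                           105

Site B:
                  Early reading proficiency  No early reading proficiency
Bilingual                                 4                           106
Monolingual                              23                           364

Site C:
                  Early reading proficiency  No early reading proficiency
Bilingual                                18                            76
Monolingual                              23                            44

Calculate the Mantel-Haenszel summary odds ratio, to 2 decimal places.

0.29

OR_MH = Σ(aᵢdᵢ/nᵢ) / Σ(bᵢcᵢ/nᵢ), where nᵢ is the stratum total.
Stratum 1 (Site A): n = 486; a·d/n = 27·105/486 = 5.8333; b·c/n = 305·49/486 = 30.7510
Stratum 2 (Site B): n = 497; a·d/n = 4·364/497 = 2.9296; b·c/n = 106·23/497 = 4.9054
Stratum 3 (Site C): n = 161; a·d/n = 18·44/161 = 4.9193; b·c/n = 76·23/161 = 10.8571
OR_MH = (5.8333 + 2.9296 + 4.9193) / (30.7510 + 4.9054 + 10.8571) = 13.6822 / 46.5136 = 0.29415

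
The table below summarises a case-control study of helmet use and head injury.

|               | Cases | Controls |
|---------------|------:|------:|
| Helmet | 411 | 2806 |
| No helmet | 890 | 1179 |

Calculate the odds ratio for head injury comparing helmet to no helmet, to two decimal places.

0.19

Cells: a = 411, b = 2806, c = 890, d = 1179.
OR = (a·d)/(b·c) = (411 × 1179) / (2806 × 890) = 484569 / 2497340 = 0.19403
Exposure is associated with lower odds of head injury (OR = 0.19 < 1).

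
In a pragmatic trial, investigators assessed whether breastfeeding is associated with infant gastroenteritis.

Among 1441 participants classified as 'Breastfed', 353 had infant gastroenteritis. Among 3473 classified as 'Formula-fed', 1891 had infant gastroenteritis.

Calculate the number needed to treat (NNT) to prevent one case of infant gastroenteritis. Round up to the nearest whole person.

Risk in treated group = 353/1441 = 0.24497; risk in control = 1891/3473 = 0.54449.
Absolute risk reduction = 0.54449 − 0.24497 = 0.29952
NNT = 1 / ARR = 1 / 0.29952 = 3.339 → round up → 4

4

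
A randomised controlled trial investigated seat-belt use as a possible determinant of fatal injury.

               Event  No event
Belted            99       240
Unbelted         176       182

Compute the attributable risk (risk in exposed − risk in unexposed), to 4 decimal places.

-0.1996

Cells: a = 99, b = 240, c = 176, d = 182.
Risk in exposed = 99/339 = 0.292035; risk in unexposed = 176/358 = 0.491620.
Risk difference = 0.292035 − 0.491620 = -0.199585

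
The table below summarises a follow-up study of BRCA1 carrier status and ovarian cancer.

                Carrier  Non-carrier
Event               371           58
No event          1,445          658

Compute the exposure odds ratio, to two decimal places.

Reading the table with exposure as columns: a = 371 (Carrier, case), b = 1445 (Carrier, non-case), c = 58 (Non-carrier, case), d = 658.
OR = (a·d)/(b·c) = (371 × 658) / (1445 × 58) = 244118 / 83810 = 2.91276
The odds of ovarian cancer are about 2.91 times as high in the carrier group.

2.91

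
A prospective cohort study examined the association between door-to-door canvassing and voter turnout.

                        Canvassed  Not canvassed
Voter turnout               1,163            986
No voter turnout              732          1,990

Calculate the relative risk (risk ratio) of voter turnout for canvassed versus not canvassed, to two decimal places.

Reading the table with exposure as columns: a = 1163 (Canvassed, case), b = 732 (Canvassed, non-case), c = 986 (Not canvassed, case), d = 1990.
Risk in exposed = 1163/1895 = 0.61372; risk in unexposed = 986/2976 = 0.33132.
RR = 0.61372 / 0.33132 = 1.85236
The risk among the exposed is 1.85 times that among the unexposed.

1.85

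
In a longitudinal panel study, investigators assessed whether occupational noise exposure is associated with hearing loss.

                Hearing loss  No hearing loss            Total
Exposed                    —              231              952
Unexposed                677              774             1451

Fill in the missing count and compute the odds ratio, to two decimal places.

The missing cell is in the exposed row: 952 − 231 = 721.
So a = 721, b = 231, c = 677, d = 774.
OR = (a·d)/(b·c) = (721 × 774) / (231 × 677) = 558054 / 156387 = 3.56842

3.57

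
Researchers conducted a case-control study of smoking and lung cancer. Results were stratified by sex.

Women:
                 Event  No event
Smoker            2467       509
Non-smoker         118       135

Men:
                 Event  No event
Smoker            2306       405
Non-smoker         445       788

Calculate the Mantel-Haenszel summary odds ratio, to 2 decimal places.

8.77

OR_MH = Σ(aᵢdᵢ/nᵢ) / Σ(bᵢcᵢ/nᵢ), where nᵢ is the stratum total.
Stratum 1 (Women): n = 3229; a·d/n = 2467·135/3229 = 103.1418; b·c/n = 509·118/3229 = 18.6008
Stratum 2 (Men): n = 3944; a·d/n = 2306·788/3944 = 460.7323; b·c/n = 405·445/3944 = 45.6960
OR_MH = (103.1418 + 460.7323) / (18.6008 + 45.6960) = 563.8741 / 64.2968 = 8.76986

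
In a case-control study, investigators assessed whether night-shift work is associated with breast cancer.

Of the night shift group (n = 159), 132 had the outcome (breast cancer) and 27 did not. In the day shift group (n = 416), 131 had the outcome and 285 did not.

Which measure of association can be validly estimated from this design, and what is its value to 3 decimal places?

10.636

From the description: a = 132, b = 27, c = 131, d = 285.
This is a case-control study: participants were sampled on outcome status, so risks in the source population cannot be estimated directly — relative risk is not valid here. The odds ratio is the appropriate measure.
OR = (a·d)/(b·c) = (132 × 285) / (27 × 131) = 37620 / 3537 = 10.63613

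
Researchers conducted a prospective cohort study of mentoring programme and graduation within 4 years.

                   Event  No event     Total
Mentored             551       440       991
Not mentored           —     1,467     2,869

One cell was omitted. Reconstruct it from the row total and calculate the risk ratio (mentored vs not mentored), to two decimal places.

1.14

The missing cell is in the unexposed row: 2869 − 1467 = 1402.
So a = 551, b = 440, c = 1402, d = 1467.
RR = [a/(a+b)] / [c/(c+d)] = (551/991) / (1402/2869) = 0.55600/0.48867 = 1.13779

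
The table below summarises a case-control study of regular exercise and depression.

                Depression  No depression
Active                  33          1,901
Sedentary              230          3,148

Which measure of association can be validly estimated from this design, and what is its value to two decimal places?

0.24

Cells: a = 33, b = 1901, c = 230, d = 3148.
This is a case-control study: participants were sampled on outcome status, so risks in the source population cannot be estimated directly — relative risk is not valid here. The odds ratio is the appropriate measure.
OR = (a·d)/(b·c) = (33 × 3148) / (1901 × 230) = 103884 / 437230 = 0.23760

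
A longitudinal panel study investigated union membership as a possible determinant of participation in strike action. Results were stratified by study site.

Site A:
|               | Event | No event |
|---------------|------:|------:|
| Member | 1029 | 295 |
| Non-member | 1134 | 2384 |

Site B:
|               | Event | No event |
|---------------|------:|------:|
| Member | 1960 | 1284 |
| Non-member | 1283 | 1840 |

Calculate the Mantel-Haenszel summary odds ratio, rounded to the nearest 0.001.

3.273

OR_MH = Σ(aᵢdᵢ/nᵢ) / Σ(bᵢcᵢ/nᵢ), where nᵢ is the stratum total.
Stratum 1 (Site A): n = 4842; a·d/n = 1029·2384/4842 = 506.6369; b·c/n = 295·1134/4842 = 69.0892
Stratum 2 (Site B): n = 6367; a·d/n = 1960·1840/6367 = 566.4206; b·c/n = 1284·1283/6367 = 258.7360
OR_MH = (506.6369 + 566.4206) / (69.0892 + 258.7360) = 1073.0575 / 327.8252 = 3.27326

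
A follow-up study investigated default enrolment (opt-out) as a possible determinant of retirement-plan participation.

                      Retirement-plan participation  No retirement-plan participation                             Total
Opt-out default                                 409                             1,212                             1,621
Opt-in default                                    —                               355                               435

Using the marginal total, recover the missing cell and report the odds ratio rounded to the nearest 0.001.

1.497

The missing cell is in the unexposed row: 435 − 355 = 80.
So a = 409, b = 1212, c = 80, d = 355.
OR = (a·d)/(b·c) = (409 × 355) / (1212 × 80) = 145195 / 96960 = 1.49747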